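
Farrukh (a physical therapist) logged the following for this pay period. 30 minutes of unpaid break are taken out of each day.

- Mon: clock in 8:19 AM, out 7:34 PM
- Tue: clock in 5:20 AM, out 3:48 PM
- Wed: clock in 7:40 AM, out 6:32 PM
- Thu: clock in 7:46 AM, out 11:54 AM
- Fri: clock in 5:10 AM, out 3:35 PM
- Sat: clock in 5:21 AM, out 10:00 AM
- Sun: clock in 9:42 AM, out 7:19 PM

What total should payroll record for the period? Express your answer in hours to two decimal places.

Mon: 8:19 AM–7:34 PM = 11 h 15 min; less 30 min break → 10 h 45 min
Tue: 5:20 AM–3:48 PM = 10 h 28 min; less 30 min break → 9 h 58 min
Wed: 7:40 AM–6:32 PM = 10 h 52 min; less 30 min break → 10 h 22 min
Thu: 7:46 AM–11:54 AM = 4 h 8 min; less 30 min break → 3 h 38 min
Fri: 5:10 AM–3:35 PM = 10 h 25 min; less 30 min break → 9 h 55 min
Sat: 5:21 AM–10:00 AM = 4 h 39 min; less 30 min break → 4 h 9 min
Sun: 9:42 AM–7:19 PM = 9 h 37 min; less 30 min break → 9 h 7 min
Total: 10 h 45 min + 9 h 58 min + 10 h 22 min + 3 h 38 min + 9 h 55 min + 4 h 9 min + 9 h 7 min = 57 h 54 min.

57.90 hours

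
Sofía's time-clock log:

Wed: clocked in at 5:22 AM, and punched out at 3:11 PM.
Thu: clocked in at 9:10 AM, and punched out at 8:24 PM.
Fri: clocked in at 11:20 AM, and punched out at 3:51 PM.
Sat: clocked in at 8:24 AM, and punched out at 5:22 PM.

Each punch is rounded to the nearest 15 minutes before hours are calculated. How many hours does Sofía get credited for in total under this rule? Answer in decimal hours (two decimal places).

34.50 hours

Wed: in 5:22 AM→5:15 AM, out 3:11 PM→3:15 PM; 10 h 0 min
Thu: in 9:10 AM→9:15 AM, out 8:24 PM→8:30 PM; 11 h 15 min
Fri: in 11:20 AM→11:15 AM, out 3:51 PM→3:45 PM; 4 h 30 min
Sat: in 8:24 AM→8:30 AM, out 5:22 PM→5:15 PM; 8 h 45 min
Total credited: 34 h 30 min.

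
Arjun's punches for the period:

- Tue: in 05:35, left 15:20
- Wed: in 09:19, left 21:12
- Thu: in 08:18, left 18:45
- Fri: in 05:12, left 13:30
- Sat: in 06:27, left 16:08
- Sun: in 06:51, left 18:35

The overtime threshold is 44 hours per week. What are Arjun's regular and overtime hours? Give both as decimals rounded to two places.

Regular 44.00 hours, overtime 17.80 hours

Tue: 05:35–15:20 = 9 h 45 min
Wed: 09:19–21:12 = 11 h 53 min
Thu: 08:18–18:45 = 10 h 27 min
Fri: 05:12–13:30 = 8 h 18 min
Sat: 06:27–16:08 = 9 h 41 min
Sun: 06:51–18:35 = 11 h 44 min
Total worked: 61 h 48 min = 61.80 h.
Threshold 44 h → overtime 17 h 48 min, regular 44 h 0 min.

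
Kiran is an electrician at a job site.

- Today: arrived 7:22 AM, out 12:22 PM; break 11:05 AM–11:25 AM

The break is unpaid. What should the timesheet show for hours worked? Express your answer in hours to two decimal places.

Today: 7:22 AM–12:22 PM = 5 h 0 min; less 20 min break → 4 h 40 min

4.67 hours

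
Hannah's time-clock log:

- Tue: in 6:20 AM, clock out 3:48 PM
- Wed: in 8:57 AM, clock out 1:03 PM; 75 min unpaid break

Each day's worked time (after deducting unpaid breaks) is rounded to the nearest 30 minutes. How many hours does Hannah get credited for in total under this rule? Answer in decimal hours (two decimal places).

Tue: 6:20 AM–3:48 PM = 9 h 28 min → rounds to 9 h 30 min
Wed: 8:57 AM–1:03 PM = 4 h 6 min − 75 min = 2 h 51 min → rounds to 3 h 0 min
Total credited: 12 h 30 min.

12.50 hours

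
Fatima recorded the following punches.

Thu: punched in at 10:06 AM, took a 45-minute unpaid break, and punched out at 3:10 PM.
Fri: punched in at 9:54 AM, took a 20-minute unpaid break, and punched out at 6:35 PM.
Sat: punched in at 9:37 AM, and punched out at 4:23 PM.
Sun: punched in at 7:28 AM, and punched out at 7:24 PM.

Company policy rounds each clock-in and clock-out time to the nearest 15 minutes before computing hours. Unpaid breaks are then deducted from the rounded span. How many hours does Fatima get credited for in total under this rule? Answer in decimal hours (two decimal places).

31.67 hours

Thu: in 10:06 AM→10:00 AM, out 3:10 PM→3:15 PM; 5 h 15 min − 45 min = 4 h 30 min
Fri: in 9:54 AM→10:00 AM, out 6:35 PM→6:30 PM; 8 h 30 min − 20 min = 8 h 10 min
Sat: in 9:37 AM→9:30 AM, out 4:23 PM→4:30 PM; 7 h 0 min
Sun: in 7:28 AM→7:30 AM, out 7:24 PM→7:30 PM; 12 h 0 min
Total credited: 31 h 40 min.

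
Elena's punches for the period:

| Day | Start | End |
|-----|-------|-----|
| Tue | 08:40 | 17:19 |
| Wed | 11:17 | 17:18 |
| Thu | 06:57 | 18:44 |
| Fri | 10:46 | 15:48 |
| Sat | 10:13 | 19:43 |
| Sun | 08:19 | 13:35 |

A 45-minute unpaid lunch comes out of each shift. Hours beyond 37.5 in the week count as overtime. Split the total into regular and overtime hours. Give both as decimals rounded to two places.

Tue: 08:40–17:19 = 8 h 39 min; less 45 min break → 7 h 54 min
Wed: 11:17–17:18 = 6 h 1 min; less 45 min break → 5 h 16 min
Thu: 06:57–18:44 = 11 h 47 min; less 45 min break → 11 h 2 min
Fri: 10:46–15:48 = 5 h 2 min; less 45 min break → 4 h 17 min
Sat: 10:13–19:43 = 9 h 30 min; less 45 min break → 8 h 45 min
Sun: 08:19–13:35 = 5 h 16 min; less 45 min break → 4 h 31 min
Total worked: 41 h 45 min = 41.75 h.
Threshold 37.5 h → overtime 4 h 15 min, regular 37 h 30 min.

Regular 37.50 hours, overtime 4.25 hours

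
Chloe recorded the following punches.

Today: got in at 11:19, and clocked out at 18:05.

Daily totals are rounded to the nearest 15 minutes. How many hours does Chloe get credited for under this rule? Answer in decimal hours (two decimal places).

6.75 hours

Today: 11:19–18:05 = 6 h 46 min → rounds to 6 h 45 min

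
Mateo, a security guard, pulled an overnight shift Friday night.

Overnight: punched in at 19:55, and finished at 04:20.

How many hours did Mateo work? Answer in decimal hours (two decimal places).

8.42 hours

Overnight: 19:55 → midnight = 4 h 5 min; midnight → 04:20 = 4 h 20 min; span 8 h 25 min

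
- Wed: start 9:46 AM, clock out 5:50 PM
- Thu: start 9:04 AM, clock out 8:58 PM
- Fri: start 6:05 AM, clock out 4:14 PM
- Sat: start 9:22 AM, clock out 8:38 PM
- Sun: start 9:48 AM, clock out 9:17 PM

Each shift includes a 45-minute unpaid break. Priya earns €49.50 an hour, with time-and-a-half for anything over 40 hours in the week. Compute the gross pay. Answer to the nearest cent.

€2656.91

Wed: 9:46 AM–5:50 PM = 8 h 4 min; less 45 min break → 7 h 19 min
Thu: 9:04 AM–8:58 PM = 11 h 54 min; less 45 min break → 11 h 9 min
Fri: 6:05 AM–4:14 PM = 10 h 9 min; less 45 min break → 9 h 24 min
Sat: 9:22 AM–8:38 PM = 11 h 16 min; less 45 min break → 10 h 31 min
Sun: 9:48 AM–9:17 PM = 11 h 29 min; less 45 min break → 10 h 44 min
Total worked: 49 h 7 min = 2947 min.
Regular 40 h 0 min = 2400 min at €49.50/h; overtime 9 h 7 min = 547 min at €74.25/h.
Pay = (2400 × €49.50 + 547 × €74.25) ÷ 60 = €2656.91.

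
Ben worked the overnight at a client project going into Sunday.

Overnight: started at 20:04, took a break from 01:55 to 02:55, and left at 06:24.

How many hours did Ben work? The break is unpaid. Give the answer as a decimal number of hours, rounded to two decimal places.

Overnight: 20:04 → midnight = 3 h 56 min; midnight → 06:24 = 6 h 24 min; span 10 h 20 min; less 60 min break → 9 h 20 min

9.33 hours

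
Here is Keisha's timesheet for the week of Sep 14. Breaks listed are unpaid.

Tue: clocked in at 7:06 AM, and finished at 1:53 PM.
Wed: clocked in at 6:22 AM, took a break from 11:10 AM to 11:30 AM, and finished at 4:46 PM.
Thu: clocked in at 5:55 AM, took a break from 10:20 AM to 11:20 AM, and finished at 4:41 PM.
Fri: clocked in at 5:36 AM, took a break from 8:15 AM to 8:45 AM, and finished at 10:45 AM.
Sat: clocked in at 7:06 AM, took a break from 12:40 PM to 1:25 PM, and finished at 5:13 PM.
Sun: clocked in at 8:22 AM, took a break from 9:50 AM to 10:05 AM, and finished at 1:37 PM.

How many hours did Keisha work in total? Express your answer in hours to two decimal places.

Tue: 7:06 AM–1:53 PM = 6 h 47 min
Wed: 6:22 AM–4:46 PM = 10 h 24 min; less 20 min break → 10 h 4 min
Thu: 5:55 AM–4:41 PM = 10 h 46 min; less 60 min break → 9 h 46 min
Fri: 5:36 AM–10:45 AM = 5 h 9 min; less 30 min break → 4 h 39 min
Sat: 7:06 AM–5:13 PM = 10 h 7 min; less 45 min break → 9 h 22 min
Sun: 8:22 AM–1:37 PM = 5 h 15 min; less 15 min break → 5 h 0 min
Total: 6 h 47 min + 10 h 4 min + 9 h 46 min + 4 h 39 min + 9 h 22 min + 5 h 0 min = 45 h 38 min.

45.63 hours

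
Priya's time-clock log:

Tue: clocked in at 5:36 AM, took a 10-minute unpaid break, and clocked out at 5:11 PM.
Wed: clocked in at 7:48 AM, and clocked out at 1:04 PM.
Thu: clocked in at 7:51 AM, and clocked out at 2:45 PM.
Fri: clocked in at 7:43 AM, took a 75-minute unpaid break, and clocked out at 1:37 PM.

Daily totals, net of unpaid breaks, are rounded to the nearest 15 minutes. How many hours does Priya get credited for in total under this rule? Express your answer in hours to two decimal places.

28.50 hours

Tue: 5:36 AM–5:11 PM = 11 h 35 min − 10 min = 11 h 25 min → rounds to 11 h 30 min
Wed: 7:48 AM–1:04 PM = 5 h 16 min → rounds to 5 h 15 min
Thu: 7:51 AM–2:45 PM = 6 h 54 min → rounds to 7 h 0 min
Fri: 7:43 AM–1:37 PM = 5 h 54 min − 75 min = 4 h 39 min → rounds to 4 h 45 min
Total credited: 28 h 30 min.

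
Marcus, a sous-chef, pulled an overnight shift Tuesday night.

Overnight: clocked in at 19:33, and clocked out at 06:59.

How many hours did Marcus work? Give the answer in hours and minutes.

Overnight: 19:33 → midnight = 4 h 27 min; midnight → 06:59 = 6 h 59 min; span 11 h 26 min

11 h 26 min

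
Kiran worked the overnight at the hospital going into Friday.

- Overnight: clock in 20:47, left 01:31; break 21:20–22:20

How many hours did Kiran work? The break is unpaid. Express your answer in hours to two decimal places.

Overnight: 20:47 → midnight = 3 h 13 min; midnight → 01:31 = 1 h 31 min; span 4 h 44 min; less 60 min break → 3 h 44 min

3.73 hours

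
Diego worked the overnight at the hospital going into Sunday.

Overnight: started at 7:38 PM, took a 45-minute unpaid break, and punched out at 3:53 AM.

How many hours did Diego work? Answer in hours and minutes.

Overnight: 7:38 PM → midnight = 4 h 22 min; midnight → 3:53 AM = 3 h 53 min; span 8 h 15 min; less 45 min break → 7 h 30 min

7 h 30 min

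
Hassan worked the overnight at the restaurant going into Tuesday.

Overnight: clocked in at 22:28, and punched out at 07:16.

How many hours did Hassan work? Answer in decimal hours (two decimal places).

8.80 hours

Overnight: 22:28 → midnight = 1 h 32 min; midnight → 07:16 = 7 h 16 min; span 8 h 48 min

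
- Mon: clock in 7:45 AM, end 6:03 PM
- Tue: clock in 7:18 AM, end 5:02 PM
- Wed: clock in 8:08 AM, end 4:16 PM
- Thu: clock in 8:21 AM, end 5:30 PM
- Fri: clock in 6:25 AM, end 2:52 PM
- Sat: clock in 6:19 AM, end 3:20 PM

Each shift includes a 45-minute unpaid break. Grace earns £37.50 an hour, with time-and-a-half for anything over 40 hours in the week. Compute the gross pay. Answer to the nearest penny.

Mon: 7:45 AM–6:03 PM = 10 h 18 min; less 45 min break → 9 h 33 min
Tue: 7:18 AM–5:02 PM = 9 h 44 min; less 45 min break → 8 h 59 min
Wed: 8:08 AM–4:16 PM = 8 h 8 min; less 45 min break → 7 h 23 min
Thu: 8:21 AM–5:30 PM = 9 h 9 min; less 45 min break → 8 h 24 min
Fri: 6:25 AM–2:52 PM = 8 h 27 min; less 45 min break → 7 h 42 min
Sat: 6:19 AM–3:20 PM = 9 h 1 min; less 45 min break → 8 h 16 min
Total worked: 50 h 17 min = 3017 min.
Regular 40 h 0 min = 2400 min at £37.50/h; overtime 10 h 17 min = 617 min at £56.25/h.
Pay = (2400 × £37.50 + 617 × £56.25) ÷ 60 = £2078.44.

£2078.44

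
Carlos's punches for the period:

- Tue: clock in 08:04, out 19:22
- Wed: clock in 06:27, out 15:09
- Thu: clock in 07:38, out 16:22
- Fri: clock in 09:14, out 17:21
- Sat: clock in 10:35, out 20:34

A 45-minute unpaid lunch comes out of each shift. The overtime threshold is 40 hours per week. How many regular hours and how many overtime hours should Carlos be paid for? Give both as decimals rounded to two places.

Regular 40.00 hours, overtime 3.08 hours

Tue: 08:04–19:22 = 11 h 18 min; less 45 min break → 10 h 33 min
Wed: 06:27–15:09 = 8 h 42 min; less 45 min break → 7 h 57 min
Thu: 07:38–16:22 = 8 h 44 min; less 45 min break → 7 h 59 min
Fri: 09:14–17:21 = 8 h 7 min; less 45 min break → 7 h 22 min
Sat: 10:35–20:34 = 9 h 59 min; less 45 min break → 9 h 14 min
Total worked: 43 h 5 min = 43.08 h.
Threshold 40 h → overtime 3 h 5 min, regular 40 h 0 min.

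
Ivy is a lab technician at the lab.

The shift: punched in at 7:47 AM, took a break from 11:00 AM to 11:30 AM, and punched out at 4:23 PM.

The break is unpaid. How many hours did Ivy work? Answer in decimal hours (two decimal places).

The shift: 7:47 AM–4:23 PM = 8 h 36 min; less 30 min break → 8 h 6 min

8.10 hours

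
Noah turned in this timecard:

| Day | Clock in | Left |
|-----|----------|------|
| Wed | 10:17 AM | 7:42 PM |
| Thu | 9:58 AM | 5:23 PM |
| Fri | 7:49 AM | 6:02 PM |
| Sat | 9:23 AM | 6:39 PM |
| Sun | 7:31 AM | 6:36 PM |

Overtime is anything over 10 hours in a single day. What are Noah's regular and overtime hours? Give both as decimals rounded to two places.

Wed: 10:17 AM–7:42 PM = 9 h 25 min
Thu: 9:58 AM–5:23 PM = 7 h 25 min
Fri: 7:49 AM–6:02 PM = 10 h 13 min
Sat: 9:23 AM–6:39 PM = 9 h 16 min
Sun: 7:31 AM–6:36 PM = 11 h 5 min
Wed reg 9 h 25 min / OT 0 h 0 min; Thu reg 7 h 25 min / OT 0 h 0 min; Fri reg 10 h 0 min / OT 0 h 13 min; Sat reg 9 h 16 min / OT 0 h 0 min; Sun reg 10 h 0 min / OT 1 h 5 min.
Totals: regular 46 h 6 min, overtime 1 h 18 min.

Regular 46.10 hours, overtime 1.30 hours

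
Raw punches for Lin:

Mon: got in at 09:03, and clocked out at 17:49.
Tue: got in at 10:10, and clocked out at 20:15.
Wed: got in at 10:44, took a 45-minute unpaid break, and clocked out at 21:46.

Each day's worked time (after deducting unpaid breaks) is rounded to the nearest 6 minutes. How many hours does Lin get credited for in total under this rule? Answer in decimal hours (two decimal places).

Mon: 09:03–17:49 = 8 h 46 min → rounds to 8 h 48 min
Tue: 10:10–20:15 = 10 h 5 min → rounds to 10 h 6 min
Wed: 10:44–21:46 = 11 h 2 min − 45 min = 10 h 17 min → rounds to 10 h 18 min
Total credited: 29 h 12 min.

29.20 hours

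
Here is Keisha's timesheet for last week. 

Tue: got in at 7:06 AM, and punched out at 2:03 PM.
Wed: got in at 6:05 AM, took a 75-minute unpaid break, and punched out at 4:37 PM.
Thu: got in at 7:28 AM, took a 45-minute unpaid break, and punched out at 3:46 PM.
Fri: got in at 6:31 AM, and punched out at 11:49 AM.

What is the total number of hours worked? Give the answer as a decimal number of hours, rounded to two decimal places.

29.08 hours

Tue: 7:06 AM–2:03 PM = 6 h 57 min
Wed: 6:05 AM–4:37 PM = 10 h 32 min; less 75 min break → 9 h 17 min
Thu: 7:28 AM–3:46 PM = 8 h 18 min; less 45 min break → 7 h 33 min
Fri: 6:31 AM–11:49 AM = 5 h 18 min
Total: 6 h 57 min + 9 h 17 min + 7 h 33 min + 5 h 18 min = 29 h 5 min.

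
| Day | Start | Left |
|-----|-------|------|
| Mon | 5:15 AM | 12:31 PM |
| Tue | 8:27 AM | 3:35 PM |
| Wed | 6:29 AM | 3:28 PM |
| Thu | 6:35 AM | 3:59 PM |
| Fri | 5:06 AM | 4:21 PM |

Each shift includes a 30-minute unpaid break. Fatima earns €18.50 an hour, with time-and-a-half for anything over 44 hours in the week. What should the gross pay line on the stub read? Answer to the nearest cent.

€768.37

Mon: 5:15 AM–12:31 PM = 7 h 16 min; less 30 min break → 6 h 46 min
Tue: 8:27 AM–3:35 PM = 7 h 8 min; less 30 min break → 6 h 38 min
Wed: 6:29 AM–3:28 PM = 8 h 59 min; less 30 min break → 8 h 29 min
Thu: 6:35 AM–3:59 PM = 9 h 24 min; less 30 min break → 8 h 54 min
Fri: 5:06 AM–4:21 PM = 11 h 15 min; less 30 min break → 10 h 45 min
Total worked: 41 h 32 min = 2492 min.
Regular 41 h 32 min = 2492 min at €18.50/h; overtime 0 h 0 min = 0 min at €27.75/h.
Pay = (2492 × €18.50 + 0 × €27.75) ÷ 60 = €768.37.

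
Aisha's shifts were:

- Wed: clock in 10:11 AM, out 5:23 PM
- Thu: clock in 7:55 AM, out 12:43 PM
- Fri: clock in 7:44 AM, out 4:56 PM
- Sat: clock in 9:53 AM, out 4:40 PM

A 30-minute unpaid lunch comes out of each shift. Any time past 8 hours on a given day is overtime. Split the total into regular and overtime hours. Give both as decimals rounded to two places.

Wed: 10:11 AM–5:23 PM = 7 h 12 min; less 30 min break → 6 h 42 min
Thu: 7:55 AM–12:43 PM = 4 h 48 min; less 30 min break → 4 h 18 min
Fri: 7:44 AM–4:56 PM = 9 h 12 min; less 30 min break → 8 h 42 min
Sat: 9:53 AM–4:40 PM = 6 h 47 min; less 30 min break → 6 h 17 min
Wed reg 6 h 42 min / OT 0 h 0 min; Thu reg 4 h 18 min / OT 0 h 0 min; Fri reg 8 h 0 min / OT 0 h 42 min; Sat reg 6 h 17 min / OT 0 h 0 min.
Totals: regular 25 h 17 min, overtime 0 h 42 min.

Regular 25.28 hours, overtime 0.70 hours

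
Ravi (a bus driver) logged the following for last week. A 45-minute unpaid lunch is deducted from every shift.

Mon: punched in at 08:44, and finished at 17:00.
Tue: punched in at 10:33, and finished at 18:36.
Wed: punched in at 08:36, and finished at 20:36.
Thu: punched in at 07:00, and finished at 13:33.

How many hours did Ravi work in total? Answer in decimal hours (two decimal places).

Mon: 08:44–17:00 = 8 h 16 min; less 45 min break → 7 h 31 min
Tue: 10:33–18:36 = 8 h 3 min; less 45 min break → 7 h 18 min
Wed: 08:36–20:36 = 12 h 0 min; less 45 min break → 11 h 15 min
Thu: 07:00–13:33 = 6 h 33 min; less 45 min break → 5 h 48 min
Total: 7 h 31 min + 7 h 18 min + 11 h 15 min + 5 h 48 min = 31 h 52 min.

31.87 hours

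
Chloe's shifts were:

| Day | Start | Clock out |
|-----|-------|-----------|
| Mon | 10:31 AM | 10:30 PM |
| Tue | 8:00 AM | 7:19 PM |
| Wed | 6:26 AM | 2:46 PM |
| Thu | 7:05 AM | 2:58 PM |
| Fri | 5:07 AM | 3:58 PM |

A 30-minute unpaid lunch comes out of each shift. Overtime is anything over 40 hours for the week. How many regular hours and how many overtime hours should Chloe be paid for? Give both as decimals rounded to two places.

Mon: 10:31 AM–10:30 PM = 11 h 59 min; less 30 min break → 11 h 29 min
Tue: 8:00 AM–7:19 PM = 11 h 19 min; less 30 min break → 10 h 49 min
Wed: 6:26 AM–2:46 PM = 8 h 20 min; less 30 min break → 7 h 50 min
Thu: 7:05 AM–2:58 PM = 7 h 53 min; less 30 min break → 7 h 23 min
Fri: 5:07 AM–3:58 PM = 10 h 51 min; less 30 min break → 10 h 21 min
Total worked: 47 h 52 min = 47.87 h.
Threshold 40 h → overtime 7 h 52 min, regular 40 h 0 min.

Regular 40.00 hours, overtime 7.87 hours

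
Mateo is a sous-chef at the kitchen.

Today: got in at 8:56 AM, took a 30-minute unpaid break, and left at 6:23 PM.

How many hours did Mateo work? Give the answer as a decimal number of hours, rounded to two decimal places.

Today: 8:56 AM–6:23 PM = 9 h 27 min; less 30 min break → 8 h 57 min

8.95 hours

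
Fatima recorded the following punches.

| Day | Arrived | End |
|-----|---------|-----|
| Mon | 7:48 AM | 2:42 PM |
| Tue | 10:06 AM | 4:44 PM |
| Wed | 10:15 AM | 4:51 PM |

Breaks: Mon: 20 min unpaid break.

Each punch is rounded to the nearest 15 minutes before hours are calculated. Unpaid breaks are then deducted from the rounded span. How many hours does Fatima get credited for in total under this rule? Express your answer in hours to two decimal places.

19.92 hours

Mon: in 7:48 AM→7:45 AM, out 2:42 PM→2:45 PM; 7 h 0 min − 20 min = 6 h 40 min
Tue: in 10:06 AM→10:00 AM, out 4:44 PM→4:45 PM; 6 h 45 min
Wed: in 10:15 AM→10:15 AM, out 4:51 PM→4:45 PM; 6 h 30 min
Total credited: 19 h 55 min.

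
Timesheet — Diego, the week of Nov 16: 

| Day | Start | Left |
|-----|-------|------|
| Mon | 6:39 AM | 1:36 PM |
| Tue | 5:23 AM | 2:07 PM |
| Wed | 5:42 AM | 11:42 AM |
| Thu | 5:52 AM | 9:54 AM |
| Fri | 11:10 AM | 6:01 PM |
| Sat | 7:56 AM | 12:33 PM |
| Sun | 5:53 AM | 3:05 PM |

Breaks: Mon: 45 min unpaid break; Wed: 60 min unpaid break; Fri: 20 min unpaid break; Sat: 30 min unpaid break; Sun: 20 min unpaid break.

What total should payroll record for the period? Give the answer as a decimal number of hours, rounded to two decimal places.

Mon: 6:39 AM–1:36 PM = 6 h 57 min; less 45 min break → 6 h 12 min
Tue: 5:23 AM–2:07 PM = 8 h 44 min
Wed: 5:42 AM–11:42 AM = 6 h 0 min; less 60 min break → 5 h 0 min
Thu: 5:52 AM–9:54 AM = 4 h 2 min
Fri: 11:10 AM–6:01 PM = 6 h 51 min; less 20 min break → 6 h 31 min
Sat: 7:56 AM–12:33 PM = 4 h 37 min; less 30 min break → 4 h 7 min
Sun: 5:53 AM–3:05 PM = 9 h 12 min; less 20 min break → 8 h 52 min
Total: 6 h 12 min + 8 h 44 min + 5 h 0 min + 4 h 2 min + 6 h 31 min + 4 h 7 min + 8 h 52 min = 43 h 28 min.

43.47 hours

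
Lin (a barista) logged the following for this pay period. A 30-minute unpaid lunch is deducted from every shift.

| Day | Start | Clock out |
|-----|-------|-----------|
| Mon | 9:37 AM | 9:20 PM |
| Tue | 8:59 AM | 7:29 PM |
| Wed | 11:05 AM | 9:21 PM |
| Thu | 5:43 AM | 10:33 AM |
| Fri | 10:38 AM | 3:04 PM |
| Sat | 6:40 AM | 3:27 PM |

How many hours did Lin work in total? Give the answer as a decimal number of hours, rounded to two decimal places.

Mon: 9:37 AM–9:20 PM = 11 h 43 min; less 30 min break → 11 h 13 min
Tue: 8:59 AM–7:29 PM = 10 h 30 min; less 30 min break → 10 h 0 min
Wed: 11:05 AM–9:21 PM = 10 h 16 min; less 30 min break → 9 h 46 min
Thu: 5:43 AM–10:33 AM = 4 h 50 min; less 30 min break → 4 h 20 min
Fri: 10:38 AM–3:04 PM = 4 h 26 min; less 30 min break → 3 h 56 min
Sat: 6:40 AM–3:27 PM = 8 h 47 min; less 30 min break → 8 h 17 min
Total: 11 h 13 min + 10 h 0 min + 9 h 46 min + 4 h 20 min + 3 h 56 min + 8 h 17 min = 47 h 32 min.

47.53 hours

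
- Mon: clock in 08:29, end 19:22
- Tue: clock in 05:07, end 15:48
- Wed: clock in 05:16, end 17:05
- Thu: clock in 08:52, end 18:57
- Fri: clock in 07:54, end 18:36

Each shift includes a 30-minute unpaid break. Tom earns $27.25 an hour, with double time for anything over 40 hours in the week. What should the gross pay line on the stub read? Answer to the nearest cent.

$1725.83

Mon: 08:29–19:22 = 10 h 53 min; less 30 min break → 10 h 23 min
Tue: 05:07–15:48 = 10 h 41 min; less 30 min break → 10 h 11 min
Wed: 05:16–17:05 = 11 h 49 min; less 30 min break → 11 h 19 min
Thu: 08:52–18:57 = 10 h 5 min; less 30 min break → 9 h 35 min
Fri: 07:54–18:36 = 10 h 42 min; less 30 min break → 10 h 12 min
Total worked: 51 h 40 min = 3100 min.
Regular 40 h 0 min = 2400 min at $27.25/h; overtime 11 h 40 min = 700 min at $54.50/h.
Pay = (2400 × $27.25 + 700 × $54.50) ÷ 60 = $1725.83.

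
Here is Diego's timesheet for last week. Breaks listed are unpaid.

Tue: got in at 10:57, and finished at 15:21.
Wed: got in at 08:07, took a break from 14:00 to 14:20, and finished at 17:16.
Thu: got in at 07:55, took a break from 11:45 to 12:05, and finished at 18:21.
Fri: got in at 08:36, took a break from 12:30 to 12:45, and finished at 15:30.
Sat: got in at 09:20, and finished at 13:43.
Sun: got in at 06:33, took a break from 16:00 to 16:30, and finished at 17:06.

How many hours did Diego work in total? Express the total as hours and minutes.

44 h 24 min

Tue: 10:57–15:21 = 4 h 24 min
Wed: 08:07–17:16 = 9 h 9 min; less 20 min break → 8 h 49 min
Thu: 07:55–18:21 = 10 h 26 min; less 20 min break → 10 h 6 min
Fri: 08:36–15:30 = 6 h 54 min; less 15 min break → 6 h 39 min
Sat: 09:20–13:43 = 4 h 23 min
Sun: 06:33–17:06 = 10 h 33 min; less 30 min break → 10 h 3 min
Total: 4 h 24 min + 8 h 49 min + 10 h 6 min + 6 h 39 min + 4 h 23 min + 10 h 3 min = 44 h 24 min.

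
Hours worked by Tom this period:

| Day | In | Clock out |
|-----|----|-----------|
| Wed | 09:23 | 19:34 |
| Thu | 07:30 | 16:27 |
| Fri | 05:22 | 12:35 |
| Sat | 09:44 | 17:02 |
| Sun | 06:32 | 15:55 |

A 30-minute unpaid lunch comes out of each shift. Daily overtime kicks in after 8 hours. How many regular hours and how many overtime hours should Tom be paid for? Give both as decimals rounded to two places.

Wed: 09:23–19:34 = 10 h 11 min; less 30 min break → 9 h 41 min
Thu: 07:30–16:27 = 8 h 57 min; less 30 min break → 8 h 27 min
Fri: 05:22–12:35 = 7 h 13 min; less 30 min break → 6 h 43 min
Sat: 09:44–17:02 = 7 h 18 min; less 30 min break → 6 h 48 min
Sun: 06:32–15:55 = 9 h 23 min; less 30 min break → 8 h 53 min
Wed reg 8 h 0 min / OT 1 h 41 min; Thu reg 8 h 0 min / OT 0 h 27 min; Fri reg 6 h 43 min / OT 0 h 0 min; Sat reg 6 h 48 min / OT 0 h 0 min; Sun reg 8 h 0 min / OT 0 h 53 min.
Totals: regular 37 h 31 min, overtime 3 h 1 min.

Regular 37.52 hours, overtime 3.02 hours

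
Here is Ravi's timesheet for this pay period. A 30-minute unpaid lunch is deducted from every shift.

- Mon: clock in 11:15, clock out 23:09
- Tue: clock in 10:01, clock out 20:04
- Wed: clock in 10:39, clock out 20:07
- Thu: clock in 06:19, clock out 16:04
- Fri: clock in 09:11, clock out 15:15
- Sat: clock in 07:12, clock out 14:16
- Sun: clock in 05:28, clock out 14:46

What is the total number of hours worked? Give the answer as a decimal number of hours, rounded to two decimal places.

Mon: 11:15–23:09 = 11 h 54 min; less 30 min break → 11 h 24 min
Tue: 10:01–20:04 = 10 h 3 min; less 30 min break → 9 h 33 min
Wed: 10:39–20:07 = 9 h 28 min; less 30 min break → 8 h 58 min
Thu: 06:19–16:04 = 9 h 45 min; less 30 min break → 9 h 15 min
Fri: 09:11–15:15 = 6 h 4 min; less 30 min break → 5 h 34 min
Sat: 07:12–14:16 = 7 h 4 min; less 30 min break → 6 h 34 min
Sun: 05:28–14:46 = 9 h 18 min; less 30 min break → 8 h 48 min
Total: 11 h 24 min + 9 h 33 min + 8 h 58 min + 9 h 15 min + 5 h 34 min + 6 h 34 min + 8 h 48 min = 60 h 6 min.

60.10 hours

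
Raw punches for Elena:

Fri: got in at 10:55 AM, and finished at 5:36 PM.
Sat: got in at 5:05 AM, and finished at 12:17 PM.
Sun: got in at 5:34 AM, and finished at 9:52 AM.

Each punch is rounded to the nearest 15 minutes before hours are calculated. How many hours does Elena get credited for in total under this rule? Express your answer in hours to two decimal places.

18.00 hours

Fri: in 10:55 AM→11:00 AM, out 5:36 PM→5:30 PM; 6 h 30 min
Sat: in 5:05 AM→5:00 AM, out 12:17 PM→12:15 PM; 7 h 15 min
Sun: in 5:34 AM→5:30 AM, out 9:52 AM→9:45 AM; 4 h 15 min
Total credited: 18 h 0 min.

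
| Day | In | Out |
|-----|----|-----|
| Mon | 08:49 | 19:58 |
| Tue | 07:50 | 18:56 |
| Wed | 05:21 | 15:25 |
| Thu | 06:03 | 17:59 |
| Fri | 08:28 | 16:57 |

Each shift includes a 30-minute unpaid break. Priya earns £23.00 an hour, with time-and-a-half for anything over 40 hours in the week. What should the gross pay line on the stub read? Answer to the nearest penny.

£1273.05

Mon: 08:49–19:58 = 11 h 9 min; less 30 min break → 10 h 39 min
Tue: 07:50–18:56 = 11 h 6 min; less 30 min break → 10 h 36 min
Wed: 05:21–15:25 = 10 h 4 min; less 30 min break → 9 h 34 min
Thu: 06:03–17:59 = 11 h 56 min; less 30 min break → 11 h 26 min
Fri: 08:28–16:57 = 8 h 29 min; less 30 min break → 7 h 59 min
Total worked: 50 h 14 min = 3014 min.
Regular 40 h 0 min = 2400 min at £23.00/h; overtime 10 h 14 min = 614 min at £34.50/h.
Pay = (2400 × £23.00 + 614 × £34.50) ÷ 60 = £1273.05.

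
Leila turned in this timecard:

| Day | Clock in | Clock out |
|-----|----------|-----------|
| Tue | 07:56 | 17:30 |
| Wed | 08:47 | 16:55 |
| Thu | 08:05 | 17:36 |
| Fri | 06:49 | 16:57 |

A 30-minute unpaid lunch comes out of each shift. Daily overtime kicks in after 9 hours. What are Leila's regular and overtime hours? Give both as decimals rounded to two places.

Regular 34.63 hours, overtime 0.72 hours

Tue: 07:56–17:30 = 9 h 34 min; less 30 min break → 9 h 4 min
Wed: 08:47–16:55 = 8 h 8 min; less 30 min break → 7 h 38 min
Thu: 08:05–17:36 = 9 h 31 min; less 30 min break → 9 h 1 min
Fri: 06:49–16:57 = 10 h 8 min; less 30 min break → 9 h 38 min
Tue reg 9 h 0 min / OT 0 h 4 min; Wed reg 7 h 38 min / OT 0 h 0 min; Thu reg 9 h 0 min / OT 0 h 1 min; Fri reg 9 h 0 min / OT 0 h 38 min.
Totals: regular 34 h 38 min, overtime 0 h 43 min.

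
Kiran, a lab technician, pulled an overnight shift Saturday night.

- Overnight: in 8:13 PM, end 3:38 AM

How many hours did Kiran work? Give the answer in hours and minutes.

Overnight: 8:13 PM → midnight = 3 h 47 min; midnight → 3:38 AM = 3 h 38 min; span 7 h 25 min

7 h 25 min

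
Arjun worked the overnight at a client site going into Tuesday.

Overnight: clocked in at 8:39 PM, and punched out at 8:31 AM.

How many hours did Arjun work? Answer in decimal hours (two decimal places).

Overnight: 8:39 PM → midnight = 3 h 21 min; midnight → 8:31 AM = 8 h 31 min; span 11 h 52 min

11.87 hours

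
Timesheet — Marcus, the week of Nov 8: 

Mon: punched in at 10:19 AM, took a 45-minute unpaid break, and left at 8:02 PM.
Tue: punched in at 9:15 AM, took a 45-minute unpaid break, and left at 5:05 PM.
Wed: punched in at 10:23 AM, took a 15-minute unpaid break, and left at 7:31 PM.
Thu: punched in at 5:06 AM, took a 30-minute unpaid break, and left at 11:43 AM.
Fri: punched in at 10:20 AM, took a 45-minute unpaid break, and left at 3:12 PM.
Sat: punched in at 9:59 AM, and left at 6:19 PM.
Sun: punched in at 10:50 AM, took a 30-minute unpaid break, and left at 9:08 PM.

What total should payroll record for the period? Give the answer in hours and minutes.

53 h 18 min

Mon: 10:19 AM–8:02 PM = 9 h 43 min; less 45 min break → 8 h 58 min
Tue: 9:15 AM–5:05 PM = 7 h 50 min; less 45 min break → 7 h 5 min
Wed: 10:23 AM–7:31 PM = 9 h 8 min; less 15 min break → 8 h 53 min
Thu: 5:06 AM–11:43 AM = 6 h 37 min; less 30 min break → 6 h 7 min
Fri: 10:20 AM–3:12 PM = 4 h 52 min; less 45 min break → 4 h 7 min
Sat: 9:59 AM–6:19 PM = 8 h 20 min
Sun: 10:50 AM–9:08 PM = 10 h 18 min; less 30 min break → 9 h 48 min
Total: 8 h 58 min + 7 h 5 min + 8 h 53 min + 6 h 7 min + 4 h 7 min + 8 h 20 min + 9 h 48 min = 53 h 18 min.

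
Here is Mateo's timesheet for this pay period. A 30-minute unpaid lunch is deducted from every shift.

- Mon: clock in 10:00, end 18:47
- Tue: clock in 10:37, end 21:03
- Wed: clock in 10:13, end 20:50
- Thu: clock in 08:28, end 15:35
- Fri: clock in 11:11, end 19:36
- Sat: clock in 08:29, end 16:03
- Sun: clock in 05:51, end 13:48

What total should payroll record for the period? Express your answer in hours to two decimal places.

57.38 hours

Mon: 10:00–18:47 = 8 h 47 min; less 30 min break → 8 h 17 min
Tue: 10:37–21:03 = 10 h 26 min; less 30 min break → 9 h 56 min
Wed: 10:13–20:50 = 10 h 37 min; less 30 min break → 10 h 7 min
Thu: 08:28–15:35 = 7 h 7 min; less 30 min break → 6 h 37 min
Fri: 11:11–19:36 = 8 h 25 min; less 30 min break → 7 h 55 min
Sat: 08:29–16:03 = 7 h 34 min; less 30 min break → 7 h 4 min
Sun: 05:51–13:48 = 7 h 57 min; less 30 min break → 7 h 27 min
Total: 8 h 17 min + 9 h 56 min + 10 h 7 min + 6 h 37 min + 7 h 55 min + 7 h 4 min + 7 h 27 min = 57 h 23 min.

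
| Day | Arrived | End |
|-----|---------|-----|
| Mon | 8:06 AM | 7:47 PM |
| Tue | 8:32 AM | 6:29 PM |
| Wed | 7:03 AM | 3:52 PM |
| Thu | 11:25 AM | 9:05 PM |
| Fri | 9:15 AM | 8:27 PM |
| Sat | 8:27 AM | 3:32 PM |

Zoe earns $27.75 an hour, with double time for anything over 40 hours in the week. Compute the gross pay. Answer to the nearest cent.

Mon: 8:06 AM–7:47 PM = 11 h 41 min
Tue: 8:32 AM–6:29 PM = 9 h 57 min
Wed: 7:03 AM–3:52 PM = 8 h 49 min
Thu: 11:25 AM–9:05 PM = 9 h 40 min
Fri: 9:15 AM–8:27 PM = 11 h 12 min
Sat: 8:27 AM–3:32 PM = 7 h 5 min
Total worked: 58 h 24 min = 3504 min.
Regular 40 h 0 min = 2400 min at $27.75/h; overtime 18 h 24 min = 1104 min at $55.50/h.
Pay = (2400 × $27.75 + 1104 × $55.50) ÷ 60 = $2131.20.

$2131.20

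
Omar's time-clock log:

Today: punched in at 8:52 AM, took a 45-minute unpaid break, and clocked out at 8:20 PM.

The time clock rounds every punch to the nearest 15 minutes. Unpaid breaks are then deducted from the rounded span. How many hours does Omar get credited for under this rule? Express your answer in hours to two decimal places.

Today: in 8:52 AM→8:45 AM, out 8:20 PM→8:15 PM; 11 h 30 min − 45 min = 10 h 45 min

10.75 hours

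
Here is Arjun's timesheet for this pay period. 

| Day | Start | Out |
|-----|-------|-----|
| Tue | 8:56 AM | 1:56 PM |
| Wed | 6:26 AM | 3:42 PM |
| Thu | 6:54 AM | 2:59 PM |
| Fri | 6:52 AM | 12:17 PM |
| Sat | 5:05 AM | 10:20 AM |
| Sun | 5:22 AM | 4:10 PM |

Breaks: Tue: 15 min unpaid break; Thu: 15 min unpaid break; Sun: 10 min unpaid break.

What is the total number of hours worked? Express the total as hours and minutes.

43 h 9 min

Tue: 8:56 AM–1:56 PM = 5 h 0 min; less 15 min break → 4 h 45 min
Wed: 6:26 AM–3:42 PM = 9 h 16 min
Thu: 6:54 AM–2:59 PM = 8 h 5 min; less 15 min break → 7 h 50 min
Fri: 6:52 AM–12:17 PM = 5 h 25 min
Sat: 5:05 AM–10:20 AM = 5 h 15 min
Sun: 5:22 AM–4:10 PM = 10 h 48 min; less 10 min break → 10 h 38 min
Total: 4 h 45 min + 9 h 16 min + 7 h 50 min + 5 h 25 min + 5 h 15 min + 10 h 38 min = 43 h 9 min.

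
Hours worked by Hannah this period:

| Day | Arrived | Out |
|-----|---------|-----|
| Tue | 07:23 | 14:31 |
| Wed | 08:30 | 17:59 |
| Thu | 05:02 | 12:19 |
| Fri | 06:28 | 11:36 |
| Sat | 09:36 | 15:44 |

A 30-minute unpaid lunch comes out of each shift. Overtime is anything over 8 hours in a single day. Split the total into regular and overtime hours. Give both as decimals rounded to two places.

Regular 31.68 hours, overtime 0.98 hours

Tue: 07:23–14:31 = 7 h 8 min; less 30 min break → 6 h 38 min
Wed: 08:30–17:59 = 9 h 29 min; less 30 min break → 8 h 59 min
Thu: 05:02–12:19 = 7 h 17 min; less 30 min break → 6 h 47 min
Fri: 06:28–11:36 = 5 h 8 min; less 30 min break → 4 h 38 min
Sat: 09:36–15:44 = 6 h 8 min; less 30 min break → 5 h 38 min
Tue reg 6 h 38 min / OT 0 h 0 min; Wed reg 8 h 0 min / OT 0 h 59 min; Thu reg 6 h 47 min / OT 0 h 0 min; Fri reg 4 h 38 min / OT 0 h 0 min; Sat reg 5 h 38 min / OT 0 h 0 min.
Totals: regular 31 h 41 min, overtime 0 h 59 min.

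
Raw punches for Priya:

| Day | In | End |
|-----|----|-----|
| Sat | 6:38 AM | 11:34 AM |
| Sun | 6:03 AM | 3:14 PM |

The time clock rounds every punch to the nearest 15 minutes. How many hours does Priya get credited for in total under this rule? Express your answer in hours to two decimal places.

Sat: in 6:38 AM→6:45 AM, out 11:34 AM→11:30 AM; 4 h 45 min
Sun: in 6:03 AM→6:00 AM, out 3:14 PM→3:15 PM; 9 h 15 min
Total credited: 14 h 0 min.

14.00 hours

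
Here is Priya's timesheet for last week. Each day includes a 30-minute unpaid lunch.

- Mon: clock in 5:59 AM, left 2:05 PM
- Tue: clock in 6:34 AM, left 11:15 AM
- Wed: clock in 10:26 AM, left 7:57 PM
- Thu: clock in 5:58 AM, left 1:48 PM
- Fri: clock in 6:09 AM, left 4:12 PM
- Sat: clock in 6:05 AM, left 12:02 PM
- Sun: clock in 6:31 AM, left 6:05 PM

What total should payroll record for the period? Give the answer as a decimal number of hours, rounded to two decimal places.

Mon: 5:59 AM–2:05 PM = 8 h 6 min; less 30 min break → 7 h 36 min
Tue: 6:34 AM–11:15 AM = 4 h 41 min; less 30 min break → 4 h 11 min
Wed: 10:26 AM–7:57 PM = 9 h 31 min; less 30 min break → 9 h 1 min
Thu: 5:58 AM–1:48 PM = 7 h 50 min; less 30 min break → 7 h 20 min
Fri: 6:09 AM–4:12 PM = 10 h 3 min; less 30 min break → 9 h 33 min
Sat: 6:05 AM–12:02 PM = 5 h 57 min; less 30 min break → 5 h 27 min
Sun: 6:31 AM–6:05 PM = 11 h 34 min; less 30 min break → 11 h 4 min
Total: 7 h 36 min + 4 h 11 min + 9 h 1 min + 7 h 20 min + 9 h 33 min + 5 h 27 min + 11 h 4 min = 54 h 12 min.

54.20 hours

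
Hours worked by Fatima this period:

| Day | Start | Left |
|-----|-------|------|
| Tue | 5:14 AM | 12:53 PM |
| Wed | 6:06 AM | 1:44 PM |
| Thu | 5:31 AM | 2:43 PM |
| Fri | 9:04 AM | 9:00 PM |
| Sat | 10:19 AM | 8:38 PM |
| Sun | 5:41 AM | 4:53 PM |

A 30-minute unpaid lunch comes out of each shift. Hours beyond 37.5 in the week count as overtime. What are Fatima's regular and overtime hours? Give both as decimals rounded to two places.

Regular 37.50 hours, overtime 17.43 hours

Tue: 5:14 AM–12:53 PM = 7 h 39 min; less 30 min break → 7 h 9 min
Wed: 6:06 AM–1:44 PM = 7 h 38 min; less 30 min break → 7 h 8 min
Thu: 5:31 AM–2:43 PM = 9 h 12 min; less 30 min break → 8 h 42 min
Fri: 9:04 AM–9:00 PM = 11 h 56 min; less 30 min break → 11 h 26 min
Sat: 10:19 AM–8:38 PM = 10 h 19 min; less 30 min break → 9 h 49 min
Sun: 5:41 AM–4:53 PM = 11 h 12 min; less 30 min break → 10 h 42 min
Total worked: 54 h 56 min = 54.93 h.
Threshold 37.5 h → overtime 17 h 26 min, regular 37 h 30 min.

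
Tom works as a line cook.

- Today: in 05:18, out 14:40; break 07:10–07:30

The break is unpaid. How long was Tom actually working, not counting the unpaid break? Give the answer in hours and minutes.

9 h 2 min

Today: 05:18–14:40 = 9 h 22 min; less 20 min break → 9 h 2 min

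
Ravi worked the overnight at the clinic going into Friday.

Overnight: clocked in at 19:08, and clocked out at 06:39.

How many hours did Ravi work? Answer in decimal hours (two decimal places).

Overnight: 19:08 → midnight = 4 h 52 min; midnight → 06:39 = 6 h 39 min; span 11 h 31 min

11.52 hours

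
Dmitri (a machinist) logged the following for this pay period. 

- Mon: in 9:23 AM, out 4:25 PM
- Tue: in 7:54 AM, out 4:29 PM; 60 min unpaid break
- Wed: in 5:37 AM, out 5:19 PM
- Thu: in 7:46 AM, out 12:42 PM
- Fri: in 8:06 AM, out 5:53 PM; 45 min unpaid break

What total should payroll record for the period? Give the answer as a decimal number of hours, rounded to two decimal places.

Mon: 9:23 AM–4:25 PM = 7 h 2 min
Tue: 7:54 AM–4:29 PM = 8 h 35 min; less 60 min break → 7 h 35 min
Wed: 5:37 AM–5:19 PM = 11 h 42 min
Thu: 7:46 AM–12:42 PM = 4 h 56 min
Fri: 8:06 AM–5:53 PM = 9 h 47 min; less 45 min break → 9 h 2 min
Total: 7 h 2 min + 7 h 35 min + 11 h 42 min + 4 h 56 min + 9 h 2 min = 40 h 17 min.

40.28 hours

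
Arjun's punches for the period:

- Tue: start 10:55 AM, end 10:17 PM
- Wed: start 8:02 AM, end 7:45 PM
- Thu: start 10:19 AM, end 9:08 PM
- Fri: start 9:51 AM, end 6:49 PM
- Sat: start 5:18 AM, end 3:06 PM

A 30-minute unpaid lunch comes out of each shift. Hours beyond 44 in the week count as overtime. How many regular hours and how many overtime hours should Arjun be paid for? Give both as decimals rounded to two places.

Regular 44.00 hours, overtime 6.17 hours

Tue: 10:55 AM–10:17 PM = 11 h 22 min; less 30 min break → 10 h 52 min
Wed: 8:02 AM–7:45 PM = 11 h 43 min; less 30 min break → 11 h 13 min
Thu: 10:19 AM–9:08 PM = 10 h 49 min; less 30 min break → 10 h 19 min
Fri: 9:51 AM–6:49 PM = 8 h 58 min; less 30 min break → 8 h 28 min
Sat: 5:18 AM–3:06 PM = 9 h 48 min; less 30 min break → 9 h 18 min
Total worked: 50 h 10 min = 50.17 h.
Threshold 44 h → overtime 6 h 10 min, regular 44 h 0 min.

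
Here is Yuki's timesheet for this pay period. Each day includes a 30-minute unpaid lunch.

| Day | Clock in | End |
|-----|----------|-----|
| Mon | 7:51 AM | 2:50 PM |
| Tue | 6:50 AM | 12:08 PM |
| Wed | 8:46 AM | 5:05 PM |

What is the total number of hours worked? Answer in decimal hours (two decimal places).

Mon: 7:51 AM–2:50 PM = 6 h 59 min; less 30 min break → 6 h 29 min
Tue: 6:50 AM–12:08 PM = 5 h 18 min; less 30 min break → 4 h 48 min
Wed: 8:46 AM–5:05 PM = 8 h 19 min; less 30 min break → 7 h 49 min
Total: 6 h 29 min + 4 h 48 min + 7 h 49 min = 19 h 6 min.

19.10 hours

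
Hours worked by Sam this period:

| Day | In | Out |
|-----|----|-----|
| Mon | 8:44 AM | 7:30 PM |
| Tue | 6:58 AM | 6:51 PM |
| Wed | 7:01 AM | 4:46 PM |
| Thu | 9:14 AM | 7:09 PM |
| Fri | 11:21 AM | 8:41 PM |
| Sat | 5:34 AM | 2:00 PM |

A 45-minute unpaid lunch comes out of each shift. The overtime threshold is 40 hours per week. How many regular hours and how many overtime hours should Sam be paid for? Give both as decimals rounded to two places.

Regular 40.00 hours, overtime 15.58 hours

Mon: 8:44 AM–7:30 PM = 10 h 46 min; less 45 min break → 10 h 1 min
Tue: 6:58 AM–6:51 PM = 11 h 53 min; less 45 min break → 11 h 8 min
Wed: 7:01 AM–4:46 PM = 9 h 45 min; less 45 min break → 9 h 0 min
Thu: 9:14 AM–7:09 PM = 9 h 55 min; less 45 min break → 9 h 10 min
Fri: 11:21 AM–8:41 PM = 9 h 20 min; less 45 min break → 8 h 35 min
Sat: 5:34 AM–2:00 PM = 8 h 26 min; less 45 min break → 7 h 41 min
Total worked: 55 h 35 min = 55.58 h.
Threshold 40 h → overtime 15 h 35 min, regular 40 h 0 min.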